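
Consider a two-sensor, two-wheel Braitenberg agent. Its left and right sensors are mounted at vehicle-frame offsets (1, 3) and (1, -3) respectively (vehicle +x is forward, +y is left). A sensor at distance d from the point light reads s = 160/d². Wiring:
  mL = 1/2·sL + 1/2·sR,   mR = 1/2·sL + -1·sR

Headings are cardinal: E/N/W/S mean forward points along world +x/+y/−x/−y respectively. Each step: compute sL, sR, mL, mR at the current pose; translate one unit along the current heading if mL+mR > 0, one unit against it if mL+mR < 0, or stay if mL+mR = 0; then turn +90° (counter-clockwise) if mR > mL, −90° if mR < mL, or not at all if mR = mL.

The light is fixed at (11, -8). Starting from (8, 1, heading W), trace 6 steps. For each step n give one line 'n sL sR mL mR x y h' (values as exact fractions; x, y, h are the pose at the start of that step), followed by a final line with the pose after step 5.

n=0: pose=(8,1,W); sL=40/13, sR=1; mL=53/26, mR=7/13; mL+mR=67/26 → advance +1; mR−mL=-3/2 → turn -1·90°
n=1: pose=(7,1,N); sL=160/149, sR=160/101; mL=20000/15049, mR=-15760/15049; mL+mR=4240/15049 → advance +1; mR−mL=-240/101 → turn -1·90°
n=2: pose=(7,2,E); sL=80/89, sR=80/29; mL=4720/2581, mR=-5960/2581; mL+mR=-1240/2581 → advance -1; mR−mL=-120/29 → turn -1·90°
n=3: pose=(6,2,S); sL=32/17, sR=32/29; mL=736/493, mR=-80/493; mL+mR=656/493 → advance +1; mR−mL=-48/29 → turn -1·90°
n=4: pose=(6,1,W); sL=20/9, sR=8/9; mL=14/9, mR=2/9; mL+mR=16/9 → advance +1; mR−mL=-4/3 → turn -1·90°
n=5: pose=(5,1,N); sL=160/181, sR=160/109; mL=23200/19729, mR=-20240/19729; mL+mR=2960/19729 → advance +1; mR−mL=-240/109 → turn -1·90°

0 40/13 1 53/26 7/13 8 1 W
1 160/149 160/101 20000/15049 -15760/15049 7 1 N
2 80/89 80/29 4720/2581 -5960/2581 7 2 E
3 32/17 32/29 736/493 -80/493 6 2 S
4 20/9 8/9 14/9 2/9 6 1 W
5 160/181 160/109 23200/19729 -20240/19729 5 1 N
final 5 2 E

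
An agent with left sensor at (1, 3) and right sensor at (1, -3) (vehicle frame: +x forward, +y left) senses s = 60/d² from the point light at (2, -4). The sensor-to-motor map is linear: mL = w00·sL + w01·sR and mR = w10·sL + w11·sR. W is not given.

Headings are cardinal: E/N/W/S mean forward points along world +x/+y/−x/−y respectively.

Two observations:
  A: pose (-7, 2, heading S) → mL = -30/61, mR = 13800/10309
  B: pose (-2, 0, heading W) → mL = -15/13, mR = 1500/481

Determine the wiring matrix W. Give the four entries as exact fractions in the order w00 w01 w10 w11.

-1/2 0 1 1

obs A: pose=(-7,2,S) → sL=60/61, sR=60/169, mL=-30/61, mR=13800/10309
obs B: pose=(-2,0,W) → sL=30/13, sR=30/37, mL=-15/13, mR=1500/481
sensor matrix S = [[60/61, 60/169], [30/13, 30/37]]; det S = -108000/4958629
solve [mL_A; mL_B] = S·[w00; w01] and [mR_A; mR_B] = S·[w10; w11]:
  w00 = -1/2, w01 = 0, w10 = 1, w11 = 1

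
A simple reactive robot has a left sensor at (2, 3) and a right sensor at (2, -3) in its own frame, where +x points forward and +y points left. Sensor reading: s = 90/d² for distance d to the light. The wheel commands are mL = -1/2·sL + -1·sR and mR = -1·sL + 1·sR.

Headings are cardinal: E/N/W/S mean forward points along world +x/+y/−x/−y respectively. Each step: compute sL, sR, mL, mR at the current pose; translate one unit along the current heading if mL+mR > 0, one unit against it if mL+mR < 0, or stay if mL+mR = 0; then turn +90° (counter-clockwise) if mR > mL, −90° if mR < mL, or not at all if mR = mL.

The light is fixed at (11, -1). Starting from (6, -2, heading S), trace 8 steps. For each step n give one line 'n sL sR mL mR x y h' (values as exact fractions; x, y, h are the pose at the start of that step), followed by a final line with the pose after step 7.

n=0: pose=(6,-2,S); sL=90/13, sR=90/73; mL=-4455/949, mR=-5400/949; mL+mR=-135/13 → advance -1; mR−mL=-945/949 → turn -1·90°
n=1: pose=(6,-1,W); sL=45/29, sR=45/29; mL=-135/58, mR=0; mL+mR=-135/58 → advance -1; mR−mL=135/58 → turn +1·90°
n=2: pose=(7,-1,S); sL=18, sR=90/53; mL=-567/53, mR=-864/53; mL+mR=-27 → advance -1; mR−mL=-297/53 → turn -1·90°
n=3: pose=(7,0,W); sL=9/4, sR=45/26; mL=-297/104, mR=-27/52; mL+mR=-27/8 → advance -1; mR−mL=243/104 → turn +1·90°
n=4: pose=(8,0,S); sL=90, sR=90/37; mL=-1755/37, mR=-3240/37; mL+mR=-135 → advance -1; mR−mL=-1485/37 → turn -1·90°
n=5: pose=(8,1,W); sL=45/13, sR=9/5; mL=-459/130, mR=-108/65; mL+mR=-135/26 → advance -1; mR−mL=243/130 → turn +1·90°
n=6: pose=(9,1,S); sL=90, sR=18/5; mL=-243/5, mR=-432/5; mL+mR=-135 → advance -1; mR−mL=-189/5 → turn -1·90°
n=7: pose=(9,2,W); sL=45/8, sR=45/26; mL=-945/208, mR=-405/104; mL+mR=-135/16 → advance -1; mR−mL=135/208 → turn +1·90°

0 90/13 90/73 -4455/949 -5400/949 6 -2 S
1 45/29 45/29 -135/58 0 6 -1 W
2 18 90/53 -567/53 -864/53 7 -1 S
3 9/4 45/26 -297/104 -27/52 7 0 W
4 90 90/37 -1755/37 -3240/37 8 0 S
5 45/13 9/5 -459/130 -108/65 8 1 W
6 90 18/5 -243/5 -432/5 9 1 S
7 45/8 45/26 -945/208 -405/104 9 2 W
final 10 2 S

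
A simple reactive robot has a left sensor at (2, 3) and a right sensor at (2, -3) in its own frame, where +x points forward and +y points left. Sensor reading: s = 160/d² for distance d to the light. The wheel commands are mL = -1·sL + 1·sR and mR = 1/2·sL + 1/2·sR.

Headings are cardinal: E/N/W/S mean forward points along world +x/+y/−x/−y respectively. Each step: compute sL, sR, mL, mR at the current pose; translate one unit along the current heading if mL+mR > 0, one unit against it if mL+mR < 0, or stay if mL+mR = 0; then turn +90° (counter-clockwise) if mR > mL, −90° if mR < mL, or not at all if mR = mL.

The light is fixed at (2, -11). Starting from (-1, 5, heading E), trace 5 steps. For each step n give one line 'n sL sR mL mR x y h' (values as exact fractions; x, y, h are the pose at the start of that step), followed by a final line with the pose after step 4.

0 80/181 16/17 1536/3077 2128/3077 -1 5 E
1 160/349 32/65 768/22685 10784/22685 0 5 N
2 40/53 5/13 -255/689 785/1378 0 6 W
3 32/45 160/261 -128/1305 96/145 -1 6 S
4 80/181 16/17 1536/3077 2128/3077 -1 5 E
final 0 5 N

n=0: pose=(-1,5,E); sL=80/181, sR=16/17; mL=1536/3077, mR=2128/3077; mL+mR=3664/3077 → advance +1; mR−mL=592/3077 → turn +1·90°
n=1: pose=(0,5,N); sL=160/349, sR=32/65; mL=768/22685, mR=10784/22685; mL+mR=11552/22685 → advance +1; mR−mL=10016/22685 → turn +1·90°
n=2: pose=(0,6,W); sL=40/53, sR=5/13; mL=-255/689, mR=785/1378; mL+mR=275/1378 → advance +1; mR−mL=1295/1378 → turn +1·90°
n=3: pose=(-1,6,S); sL=32/45, sR=160/261; mL=-128/1305, mR=96/145; mL+mR=736/1305 → advance +1; mR−mL=992/1305 → turn +1·90°
n=4: pose=(-1,5,E); sL=80/181, sR=16/17; mL=1536/3077, mR=2128/3077; mL+mR=3664/3077 → advance +1; mR−mL=592/3077 → turn +1·90°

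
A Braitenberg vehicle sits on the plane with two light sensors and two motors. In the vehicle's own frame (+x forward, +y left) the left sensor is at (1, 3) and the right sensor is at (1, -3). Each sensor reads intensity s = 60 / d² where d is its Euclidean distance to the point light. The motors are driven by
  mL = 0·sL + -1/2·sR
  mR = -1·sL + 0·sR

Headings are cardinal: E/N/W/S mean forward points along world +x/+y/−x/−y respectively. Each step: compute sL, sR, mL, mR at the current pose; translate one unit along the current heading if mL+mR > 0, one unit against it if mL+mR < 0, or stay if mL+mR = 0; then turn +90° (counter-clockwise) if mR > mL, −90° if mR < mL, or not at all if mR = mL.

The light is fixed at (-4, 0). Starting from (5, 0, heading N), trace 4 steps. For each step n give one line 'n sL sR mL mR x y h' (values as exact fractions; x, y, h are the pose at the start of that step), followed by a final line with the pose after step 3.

0 60/37 12/29 -6/29 -60/37 5 0 N
1 15/26 15/29 -15/58 -15/26 5 -1 E
2 12/25 60/29 -30/29 -12/25 4 -1 S
3 2/3 2/3 -1/3 -2/3 4 0 E
final 3 0 S

n=0: pose=(5,0,N); sL=60/37, sR=12/29; mL=-6/29, mR=-60/37; mL+mR=-1962/1073 → advance -1; mR−mL=-1518/1073 → turn -1·90°
n=1: pose=(5,-1,E); sL=15/26, sR=15/29; mL=-15/58, mR=-15/26; mL+mR=-315/377 → advance -1; mR−mL=-120/377 → turn -1·90°
n=2: pose=(4,-1,S); sL=12/25, sR=60/29; mL=-30/29, mR=-12/25; mL+mR=-1098/725 → advance -1; mR−mL=402/725 → turn +1·90°
n=3: pose=(4,0,E); sL=2/3, sR=2/3; mL=-1/3, mR=-2/3; mL+mR=-1 → advance -1; mR−mL=-1/3 → turn -1·90°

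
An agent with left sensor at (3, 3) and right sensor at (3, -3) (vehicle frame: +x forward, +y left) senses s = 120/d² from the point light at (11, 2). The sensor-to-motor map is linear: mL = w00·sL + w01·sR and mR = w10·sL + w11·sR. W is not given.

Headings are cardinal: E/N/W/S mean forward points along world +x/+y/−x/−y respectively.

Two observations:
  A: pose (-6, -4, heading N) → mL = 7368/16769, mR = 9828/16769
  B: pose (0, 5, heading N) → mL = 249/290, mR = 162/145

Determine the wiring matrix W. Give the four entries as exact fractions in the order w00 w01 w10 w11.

1/2 1/2 1 1/2

obs A: pose=(-6,-4,N) → sL=120/409, sR=24/41, mL=7368/16769, mR=9828/16769
obs B: pose=(0,5,N) → sL=15/29, sR=6/5, mL=249/290, mR=162/145
sensor matrix S = [[120/409, 24/41], [15/29, 6/5]]; det S = 23976/486301
solve [mL_A; mL_B] = S·[w00; w01] and [mR_A; mR_B] = S·[w10; w11]:
  w00 = 1/2, w01 = 1/2, w10 = 1, w11 = 1/2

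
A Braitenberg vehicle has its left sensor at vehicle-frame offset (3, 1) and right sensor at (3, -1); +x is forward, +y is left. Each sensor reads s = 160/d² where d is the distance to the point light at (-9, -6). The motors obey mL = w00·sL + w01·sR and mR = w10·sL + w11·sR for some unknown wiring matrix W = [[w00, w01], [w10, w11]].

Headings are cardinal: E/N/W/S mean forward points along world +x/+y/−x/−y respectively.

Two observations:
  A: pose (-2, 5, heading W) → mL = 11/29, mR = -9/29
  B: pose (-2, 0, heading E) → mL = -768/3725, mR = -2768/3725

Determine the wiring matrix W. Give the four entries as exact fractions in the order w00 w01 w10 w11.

1 -1 1/2 -1

obs A: pose=(-2,5,W) → sL=40/29, sR=1, mL=11/29, mR=-9/29
obs B: pose=(-2,0,E) → sL=160/149, sR=32/25, mL=-768/3725, mR=-2768/3725
sensor matrix S = [[40/29, 1], [160/149, 32/25]]; det S = 14944/21605
solve [mL_A; mL_B] = S·[w00; w01] and [mR_A; mR_B] = S·[w10; w11]:
  w00 = 1, w01 = -1, w10 = 1/2, w11 = -1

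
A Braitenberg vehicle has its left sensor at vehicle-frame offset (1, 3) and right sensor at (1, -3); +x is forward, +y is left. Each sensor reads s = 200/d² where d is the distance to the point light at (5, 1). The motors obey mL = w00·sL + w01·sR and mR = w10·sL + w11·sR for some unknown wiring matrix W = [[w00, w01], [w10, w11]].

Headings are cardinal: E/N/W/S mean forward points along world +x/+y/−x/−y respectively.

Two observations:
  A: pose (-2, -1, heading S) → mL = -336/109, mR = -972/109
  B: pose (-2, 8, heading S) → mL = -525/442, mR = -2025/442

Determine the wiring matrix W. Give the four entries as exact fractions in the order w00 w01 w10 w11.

-1/2 1/2 -1 -1/2

obs A: pose=(-2,-1,S) → sL=8, sR=200/109, mL=-336/109, mR=-972/109
obs B: pose=(-2,8,S) → sL=50/13, sR=25/17, mL=-525/442, mR=-2025/442
sensor matrix S = [[8, 200/109], [50/13, 25/17]]; det S = 113400/24089
solve [mL_A; mL_B] = S·[w00; w01] and [mR_A; mR_B] = S·[w10; w11]:
  w00 = -1/2, w01 = 1/2, w10 = -1, w11 = -1/2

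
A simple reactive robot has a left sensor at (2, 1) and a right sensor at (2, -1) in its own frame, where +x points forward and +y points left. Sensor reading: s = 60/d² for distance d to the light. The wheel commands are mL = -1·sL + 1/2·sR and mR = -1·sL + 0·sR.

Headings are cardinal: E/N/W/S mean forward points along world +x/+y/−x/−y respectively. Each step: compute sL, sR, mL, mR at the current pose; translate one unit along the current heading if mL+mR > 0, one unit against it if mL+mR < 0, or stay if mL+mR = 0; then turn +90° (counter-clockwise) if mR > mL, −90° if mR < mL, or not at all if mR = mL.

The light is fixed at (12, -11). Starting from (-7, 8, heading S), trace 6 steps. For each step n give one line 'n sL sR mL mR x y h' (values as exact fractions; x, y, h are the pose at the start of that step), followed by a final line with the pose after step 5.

n=0: pose=(-7,8,S); sL=60/613, sR=60/689; mL=-22950/422357, mR=-60/613; mL+mR=-64290/422357 → advance -1; mR−mL=-30/689 → turn -1·90°
n=1: pose=(-7,9,W); sL=30/401, sR=10/147; mL=-2405/58947, mR=-30/401; mL+mR=-6815/58947 → advance -1; mR−mL=-5/147 → turn -1·90°
n=2: pose=(-6,9,N); sL=12/169, sR=60/773; mL=-4206/130637, mR=-12/169; mL+mR=-13482/130637 → advance -1; mR−mL=-30/773 → turn -1·90°
n=3: pose=(-6,8,E); sL=15/164, sR=3/29; mL=-189/4756, mR=-15/164; mL+mR=-156/1189 → advance -1; mR−mL=-3/58 → turn -1·90°
n=4: pose=(-7,8,S); sL=60/613, sR=60/689; mL=-22950/422357, mR=-60/613; mL+mR=-64290/422357 → advance -1; mR−mL=-30/689 → turn -1·90°
n=5: pose=(-7,9,W); sL=30/401, sR=10/147; mL=-2405/58947, mR=-30/401; mL+mR=-6815/58947 → advance -1; mR−mL=-5/147 → turn -1·90°

0 60/613 60/689 -22950/422357 -60/613 -7 8 S
1 30/401 10/147 -2405/58947 -30/401 -7 9 W
2 12/169 60/773 -4206/130637 -12/169 -6 9 N
3 15/164 3/29 -189/4756 -15/164 -6 8 E
4 60/613 60/689 -22950/422357 -60/613 -7 8 S
5 30/401 10/147 -2405/58947 -30/401 -7 9 W
final -6 9 N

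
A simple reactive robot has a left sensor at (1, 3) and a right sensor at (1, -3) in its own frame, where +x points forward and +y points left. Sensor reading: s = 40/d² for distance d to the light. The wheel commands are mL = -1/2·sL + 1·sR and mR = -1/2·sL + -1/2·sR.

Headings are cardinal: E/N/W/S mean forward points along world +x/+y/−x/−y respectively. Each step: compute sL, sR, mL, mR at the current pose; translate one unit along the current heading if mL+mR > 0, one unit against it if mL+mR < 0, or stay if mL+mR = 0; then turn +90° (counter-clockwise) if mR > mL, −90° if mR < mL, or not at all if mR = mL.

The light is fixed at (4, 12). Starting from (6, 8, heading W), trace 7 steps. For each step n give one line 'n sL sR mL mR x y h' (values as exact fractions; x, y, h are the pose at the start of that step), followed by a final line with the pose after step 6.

0 4/5 20 98/5 -52/5 6 8 W
1 40/13 8/5 4/65 -152/65 5 8 N
2 5 10/17 -65/34 -95/34 5 7 E
3 8/9 8/9 4/9 -8/9 4 7 S
4 4/5 20 98/5 -52/5 4 8 W
5 8/5 40/13 148/65 -152/65 3 8 N
6 10 5/8 -35/8 -85/16 3 7 E
final 2 7 S

n=0: pose=(6,8,W); sL=4/5, sR=20; mL=98/5, mR=-52/5; mL+mR=46/5 → advance +1; mR−mL=-30 → turn -1·90°
n=1: pose=(5,8,N); sL=40/13, sR=8/5; mL=4/65, mR=-152/65; mL+mR=-148/65 → advance -1; mR−mL=-12/5 → turn -1·90°
n=2: pose=(5,7,E); sL=5, sR=10/17; mL=-65/34, mR=-95/34; mL+mR=-80/17 → advance -1; mR−mL=-15/17 → turn -1·90°
n=3: pose=(4,7,S); sL=8/9, sR=8/9; mL=4/9, mR=-8/9; mL+mR=-4/9 → advance -1; mR−mL=-4/3 → turn -1·90°
n=4: pose=(4,8,W); sL=4/5, sR=20; mL=98/5, mR=-52/5; mL+mR=46/5 → advance +1; mR−mL=-30 → turn -1·90°
n=5: pose=(3,8,N); sL=8/5, sR=40/13; mL=148/65, mR=-152/65; mL+mR=-4/65 → advance -1; mR−mL=-60/13 → turn -1·90°
n=6: pose=(3,7,E); sL=10, sR=5/8; mL=-35/8, mR=-85/16; mL+mR=-155/16 → advance -1; mR−mL=-15/16 → turn -1·90°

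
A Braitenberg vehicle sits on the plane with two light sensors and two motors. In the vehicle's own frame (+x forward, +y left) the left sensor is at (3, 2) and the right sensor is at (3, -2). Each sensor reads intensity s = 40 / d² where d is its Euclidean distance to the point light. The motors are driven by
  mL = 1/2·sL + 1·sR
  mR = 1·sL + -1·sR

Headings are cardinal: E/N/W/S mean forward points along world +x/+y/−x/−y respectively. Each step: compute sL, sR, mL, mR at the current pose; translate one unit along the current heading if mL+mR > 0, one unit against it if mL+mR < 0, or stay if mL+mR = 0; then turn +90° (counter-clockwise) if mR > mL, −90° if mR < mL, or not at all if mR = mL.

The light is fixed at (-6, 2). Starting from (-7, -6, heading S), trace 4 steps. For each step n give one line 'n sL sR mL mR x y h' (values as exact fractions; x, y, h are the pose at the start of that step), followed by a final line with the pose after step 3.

0 20/61 4/13 374/793 16/793 -7 -6 S
1 40/137 8/13 1356/1781 -576/1781 -7 -7 W
2 10/13 10/9 175/117 -40/117 -8 -7 N
3 40/37 40/101 3500/3737 2560/3737 -8 -6 E
final -7 -6 S

n=0: pose=(-7,-6,S); sL=20/61, sR=4/13; mL=374/793, mR=16/793; mL+mR=30/61 → advance +1; mR−mL=-358/793 → turn -1·90°
n=1: pose=(-7,-7,W); sL=40/137, sR=8/13; mL=1356/1781, mR=-576/1781; mL+mR=60/137 → advance +1; mR−mL=-1932/1781 → turn -1·90°
n=2: pose=(-8,-7,N); sL=10/13, sR=10/9; mL=175/117, mR=-40/117; mL+mR=15/13 → advance +1; mR−mL=-215/117 → turn -1·90°
n=3: pose=(-8,-6,E); sL=40/37, sR=40/101; mL=3500/3737, mR=2560/3737; mL+mR=60/37 → advance +1; mR−mL=-940/3737 → turn -1·90°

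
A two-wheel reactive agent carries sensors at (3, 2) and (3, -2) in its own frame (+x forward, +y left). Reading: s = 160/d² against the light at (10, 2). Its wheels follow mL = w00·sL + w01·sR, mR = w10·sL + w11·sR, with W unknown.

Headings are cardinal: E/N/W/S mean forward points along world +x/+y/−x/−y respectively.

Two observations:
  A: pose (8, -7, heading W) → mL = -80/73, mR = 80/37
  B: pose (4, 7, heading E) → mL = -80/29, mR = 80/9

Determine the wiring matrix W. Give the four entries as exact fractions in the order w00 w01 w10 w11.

obs A: pose=(8,-7,W) → sL=80/73, sR=80/37, mL=-80/73, mR=80/37
obs B: pose=(4,7,E) → sL=80/29, sR=80/9, mL=-80/29, mR=80/9
sensor matrix S = [[80/73, 80/37], [80/29, 80/9]]; det S = 2662400/704961
solve [mL_A; mL_B] = S·[w00; w01] and [mR_A; mR_B] = S·[w10; w11]:
  w00 = -1, w01 = 0, w10 = 0, w11 = 1

-1 0 0 1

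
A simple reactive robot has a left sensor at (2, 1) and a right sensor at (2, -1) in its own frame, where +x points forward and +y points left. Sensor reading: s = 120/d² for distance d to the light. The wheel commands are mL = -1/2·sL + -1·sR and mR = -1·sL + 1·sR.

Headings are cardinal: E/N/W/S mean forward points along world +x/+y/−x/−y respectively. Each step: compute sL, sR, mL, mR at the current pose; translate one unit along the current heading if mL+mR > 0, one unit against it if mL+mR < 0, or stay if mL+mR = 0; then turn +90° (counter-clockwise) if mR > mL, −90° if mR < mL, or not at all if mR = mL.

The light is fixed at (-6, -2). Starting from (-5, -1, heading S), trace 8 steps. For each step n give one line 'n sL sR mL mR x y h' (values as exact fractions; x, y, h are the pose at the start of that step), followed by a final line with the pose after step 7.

0 24 120 -132 96 -5 -1 S
1 20/3 12 -46/3 16/3 -5 0 E
2 120/17 120/17 -180/17 0 -6 0 N
3 30 15 -30 -15 -6 -1 W
4 24 120 -132 96 -5 -1 S
5 20/3 12 -46/3 16/3 -5 0 E
6 120/17 120/17 -180/17 0 -6 0 N
7 30 15 -30 -15 -6 -1 W
final -5 -1 S

n=0: pose=(-5,-1,S); sL=24, sR=120; mL=-132, mR=96; mL+mR=-36 → advance -1; mR−mL=228 → turn +1·90°
n=1: pose=(-5,0,E); sL=20/3, sR=12; mL=-46/3, mR=16/3; mL+mR=-10 → advance -1; mR−mL=62/3 → turn +1·90°
n=2: pose=(-6,0,N); sL=120/17, sR=120/17; mL=-180/17, mR=0; mL+mR=-180/17 → advance -1; mR−mL=180/17 → turn +1·90°
n=3: pose=(-6,-1,W); sL=30, sR=15; mL=-30, mR=-15; mL+mR=-45 → advance -1; mR−mL=15 → turn +1·90°
n=4: pose=(-5,-1,S); sL=24, sR=120; mL=-132, mR=96; mL+mR=-36 → advance -1; mR−mL=228 → turn +1·90°
n=5: pose=(-5,0,E); sL=20/3, sR=12; mL=-46/3, mR=16/3; mL+mR=-10 → advance -1; mR−mL=62/3 → turn +1·90°
n=6: pose=(-6,0,N); sL=120/17, sR=120/17; mL=-180/17, mR=0; mL+mR=-180/17 → advance -1; mR−mL=180/17 → turn +1·90°
n=7: pose=(-6,-1,W); sL=30, sR=15; mL=-30, mR=-15; mL+mR=-45 → advance -1; mR−mL=15 → turn +1·90°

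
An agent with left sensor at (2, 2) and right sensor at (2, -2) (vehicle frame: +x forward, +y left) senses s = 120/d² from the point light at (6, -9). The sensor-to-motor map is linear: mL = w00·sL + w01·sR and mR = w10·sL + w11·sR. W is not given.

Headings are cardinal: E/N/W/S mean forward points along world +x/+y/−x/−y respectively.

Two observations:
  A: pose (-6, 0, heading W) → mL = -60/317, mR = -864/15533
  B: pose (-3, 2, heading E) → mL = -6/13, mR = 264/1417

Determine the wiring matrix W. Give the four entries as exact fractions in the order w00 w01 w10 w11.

obs A: pose=(-6,0,W) → sL=24/49, sR=120/317, mL=-60/317, mR=-864/15533
obs B: pose=(-3,2,E) → sL=60/109, sR=12/13, mL=-6/13, mR=264/1417
sensor matrix S = [[24/49, 120/317], [60/109, 12/13]]; det S = 5364864/22010261
solve [mL_A; mL_B] = S·[w00; w01] and [mR_A; mR_B] = S·[w10; w11]:
  w00 = 0, w01 = -1/2, w10 = -1/2, w11 = 1/2

0 -1/2 -1/2 1/2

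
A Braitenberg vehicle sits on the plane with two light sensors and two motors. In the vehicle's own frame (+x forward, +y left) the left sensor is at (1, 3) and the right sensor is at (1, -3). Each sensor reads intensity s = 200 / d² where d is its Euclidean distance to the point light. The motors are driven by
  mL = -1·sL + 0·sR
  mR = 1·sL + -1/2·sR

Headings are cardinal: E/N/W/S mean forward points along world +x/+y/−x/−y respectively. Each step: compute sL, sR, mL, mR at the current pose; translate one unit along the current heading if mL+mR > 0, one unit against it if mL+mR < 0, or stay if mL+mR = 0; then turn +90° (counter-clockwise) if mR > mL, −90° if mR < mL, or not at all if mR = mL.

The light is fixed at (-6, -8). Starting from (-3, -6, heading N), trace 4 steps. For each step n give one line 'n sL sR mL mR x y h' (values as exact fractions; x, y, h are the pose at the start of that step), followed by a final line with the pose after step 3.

0 200/9 40/9 -200/9 20 -3 -6 N
1 25 10 -25 20 -3 -7 W
2 200/49 200 -200/49 -4700/49 -2 -7 S
3 20 100/17 -20 290/17 -2 -6 W
final -1 -6 S

n=0: pose=(-3,-6,N); sL=200/9, sR=40/9; mL=-200/9, mR=20; mL+mR=-20/9 → advance -1; mR−mL=380/9 → turn +1·90°
n=1: pose=(-3,-7,W); sL=25, sR=10; mL=-25, mR=20; mL+mR=-5 → advance -1; mR−mL=45 → turn +1·90°
n=2: pose=(-2,-7,S); sL=200/49, sR=200; mL=-200/49, mR=-4700/49; mL+mR=-100 → advance -1; mR−mL=-4500/49 → turn -1·90°
n=3: pose=(-2,-6,W); sL=20, sR=100/17; mL=-20, mR=290/17; mL+mR=-50/17 → advance -1; mR−mL=630/17 → turn +1·90°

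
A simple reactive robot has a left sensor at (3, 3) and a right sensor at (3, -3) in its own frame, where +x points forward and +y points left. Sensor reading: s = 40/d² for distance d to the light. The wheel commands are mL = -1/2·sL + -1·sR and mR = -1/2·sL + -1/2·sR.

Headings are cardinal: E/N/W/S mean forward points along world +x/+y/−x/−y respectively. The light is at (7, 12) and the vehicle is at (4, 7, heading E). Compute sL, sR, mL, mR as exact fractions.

10 5/8 -45/8 -85/16

left sensor world pos  = (7, 10); dL² = 4
right sensor world pos = (7, 4); dR² = 64
sL = 40/4 = 10
sR = 40/64 = 5/8
mL = -1/2·sL + -1·sR = -45/8
mR = -1/2·sL + -1/2·sR = -85/16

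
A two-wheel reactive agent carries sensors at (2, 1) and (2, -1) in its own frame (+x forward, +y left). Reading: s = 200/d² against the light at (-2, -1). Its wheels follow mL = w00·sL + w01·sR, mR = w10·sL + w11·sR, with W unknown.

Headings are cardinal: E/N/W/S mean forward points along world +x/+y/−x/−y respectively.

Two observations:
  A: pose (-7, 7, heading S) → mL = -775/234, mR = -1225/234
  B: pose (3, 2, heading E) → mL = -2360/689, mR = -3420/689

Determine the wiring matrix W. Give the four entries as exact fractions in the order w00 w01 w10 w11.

-1/2 -1/2 -1 -1/2

obs A: pose=(-7,7,S) → sL=50/13, sR=25/9, mL=-775/234, mR=-1225/234
obs B: pose=(3,2,E) → sL=40/13, sR=200/53, mL=-2360/689, mR=-3420/689
sensor matrix S = [[50/13, 25/9], [40/13, 200/53]]; det S = 37000/6201
solve [mL_A; mL_B] = S·[w00; w01] and [mR_A; mR_B] = S·[w10; w11]:
  w00 = -1/2, w01 = -1/2, w10 = -1, w11 = -1/2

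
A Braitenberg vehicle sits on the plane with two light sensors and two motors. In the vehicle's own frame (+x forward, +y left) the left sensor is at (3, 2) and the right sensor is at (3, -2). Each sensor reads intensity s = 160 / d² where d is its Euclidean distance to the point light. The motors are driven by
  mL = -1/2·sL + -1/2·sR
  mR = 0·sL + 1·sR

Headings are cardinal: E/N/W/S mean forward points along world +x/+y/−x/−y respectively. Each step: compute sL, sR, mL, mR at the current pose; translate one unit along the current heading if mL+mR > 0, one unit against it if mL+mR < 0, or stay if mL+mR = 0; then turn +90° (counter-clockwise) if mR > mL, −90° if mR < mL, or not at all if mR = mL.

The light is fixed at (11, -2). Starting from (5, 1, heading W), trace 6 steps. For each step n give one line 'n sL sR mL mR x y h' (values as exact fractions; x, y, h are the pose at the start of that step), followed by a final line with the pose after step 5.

0 80/41 80/53 -3760/2173 80/53 5 1 W
1 160/9 160/49 -4640/441 160/49 6 1 S
2 4 20 -12 20 6 2 E
3 32/17 160/53 -2208/901 160/53 7 2 N
4 80/29 80/49 -3120/1421 80/49 7 3 W
5 32 160/29 -544/29 160/29 8 3 S
final 8 4 E

n=0: pose=(5,1,W); sL=80/41, sR=80/53; mL=-3760/2173, mR=80/53; mL+mR=-480/2173 → advance -1; mR−mL=7040/2173 → turn +1·90°
n=1: pose=(6,1,S); sL=160/9, sR=160/49; mL=-4640/441, mR=160/49; mL+mR=-3200/441 → advance -1; mR−mL=6080/441 → turn +1·90°
n=2: pose=(6,2,E); sL=4, sR=20; mL=-12, mR=20; mL+mR=8 → advance +1; mR−mL=32 → turn +1·90°
n=3: pose=(7,2,N); sL=32/17, sR=160/53; mL=-2208/901, mR=160/53; mL+mR=512/901 → advance +1; mR−mL=4928/901 → turn +1·90°
n=4: pose=(7,3,W); sL=80/29, sR=80/49; mL=-3120/1421, mR=80/49; mL+mR=-800/1421 → advance -1; mR−mL=5440/1421 → turn +1·90°
n=5: pose=(8,3,S); sL=32, sR=160/29; mL=-544/29, mR=160/29; mL+mR=-384/29 → advance -1; mR−mL=704/29 → turn +1·90°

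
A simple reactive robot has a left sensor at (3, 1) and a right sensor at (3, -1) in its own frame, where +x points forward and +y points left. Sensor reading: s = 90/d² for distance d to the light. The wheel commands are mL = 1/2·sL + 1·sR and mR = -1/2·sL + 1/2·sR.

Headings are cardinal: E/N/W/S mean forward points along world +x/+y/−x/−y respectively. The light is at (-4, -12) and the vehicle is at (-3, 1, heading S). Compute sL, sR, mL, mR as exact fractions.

45/52 9/10 693/520 9/520

left sensor world pos  = (-2, -2); dL² = 104
right sensor world pos = (-4, -2); dR² = 100
sL = 90/104 = 45/52
sR = 90/100 = 9/10
mL = 1/2·sL + 1·sR = 693/520
mR = -1/2·sL + 1/2·sR = 9/520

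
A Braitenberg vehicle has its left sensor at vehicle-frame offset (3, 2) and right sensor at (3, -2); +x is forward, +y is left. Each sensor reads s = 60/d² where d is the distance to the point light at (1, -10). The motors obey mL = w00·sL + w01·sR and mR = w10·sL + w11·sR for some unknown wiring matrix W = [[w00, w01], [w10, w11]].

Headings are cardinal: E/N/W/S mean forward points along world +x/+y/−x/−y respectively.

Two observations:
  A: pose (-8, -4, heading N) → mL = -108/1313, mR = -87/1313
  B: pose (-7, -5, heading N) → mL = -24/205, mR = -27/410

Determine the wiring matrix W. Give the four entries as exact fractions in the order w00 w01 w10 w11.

obs A: pose=(-8,-4,N) → sL=30/101, sR=6/13, mL=-108/1313, mR=-87/1313
obs B: pose=(-7,-5,N) → sL=15/41, sR=3/5, mL=-24/205, mR=-27/410
sensor matrix S = [[30/101, 6/13], [15/41, 3/5]]; det S = 504/53833
solve [mL_A; mL_B] = S·[w00; w01] and [mR_A; mR_B] = S·[w10; w11]:
  w00 = 1/2, w01 = -1/2, w10 = -1, w11 = 1/2

1/2 -1/2 -1 1/2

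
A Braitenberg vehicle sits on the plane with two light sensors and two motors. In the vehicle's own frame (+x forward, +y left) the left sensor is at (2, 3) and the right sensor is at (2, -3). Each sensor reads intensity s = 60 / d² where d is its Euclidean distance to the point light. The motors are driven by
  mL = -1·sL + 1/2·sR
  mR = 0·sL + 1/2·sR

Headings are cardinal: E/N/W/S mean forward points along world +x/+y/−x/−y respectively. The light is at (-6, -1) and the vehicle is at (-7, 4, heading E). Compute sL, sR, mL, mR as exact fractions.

left sensor world pos  = (-5, 7); dL² = 65
right sensor world pos = (-5, 1); dR² = 5
sL = 60/65 = 12/13
sR = 60/5 = 12
mL = -1·sL + 1/2·sR = 66/13
mR = 0·sL + 1/2·sR = 6

12/13 12 66/13 6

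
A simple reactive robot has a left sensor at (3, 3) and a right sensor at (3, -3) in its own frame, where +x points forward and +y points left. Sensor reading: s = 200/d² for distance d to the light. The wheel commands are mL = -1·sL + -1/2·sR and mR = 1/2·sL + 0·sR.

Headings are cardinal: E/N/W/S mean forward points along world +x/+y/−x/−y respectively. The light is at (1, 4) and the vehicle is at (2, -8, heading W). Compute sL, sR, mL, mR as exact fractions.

left sensor world pos  = (-1, -11); dL² = 229
right sensor world pos = (-1, -5); dR² = 85
sL = 200/229 = 200/229
sR = 200/85 = 40/17
mL = -1·sL + -1/2·sR = -7980/3893
mR = 1/2·sL + 0·sR = 100/229

200/229 40/17 -7980/3893 100/229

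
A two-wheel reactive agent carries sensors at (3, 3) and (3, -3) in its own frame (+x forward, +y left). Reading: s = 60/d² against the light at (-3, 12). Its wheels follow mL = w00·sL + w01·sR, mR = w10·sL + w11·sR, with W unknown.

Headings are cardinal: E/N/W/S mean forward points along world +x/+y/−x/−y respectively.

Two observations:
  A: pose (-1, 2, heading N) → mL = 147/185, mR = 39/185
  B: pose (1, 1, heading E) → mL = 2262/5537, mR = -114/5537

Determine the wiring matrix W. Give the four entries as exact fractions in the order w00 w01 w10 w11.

1 -1/2 -1/2 1

obs A: pose=(-1,2,N) → sL=6/5, sR=30/37, mL=147/185, mR=39/185
obs B: pose=(1,1,E) → sL=60/113, sR=12/49, mL=2262/5537, mR=-114/5537
sensor matrix S = [[6/5, 30/37], [60/113, 12/49]]; det S = -139968/1024345
solve [mL_A; mL_B] = S·[w00; w01] and [mR_A; mR_B] = S·[w10; w11]:
  w00 = 1, w01 = -1/2, w10 = -1/2, w11 = 1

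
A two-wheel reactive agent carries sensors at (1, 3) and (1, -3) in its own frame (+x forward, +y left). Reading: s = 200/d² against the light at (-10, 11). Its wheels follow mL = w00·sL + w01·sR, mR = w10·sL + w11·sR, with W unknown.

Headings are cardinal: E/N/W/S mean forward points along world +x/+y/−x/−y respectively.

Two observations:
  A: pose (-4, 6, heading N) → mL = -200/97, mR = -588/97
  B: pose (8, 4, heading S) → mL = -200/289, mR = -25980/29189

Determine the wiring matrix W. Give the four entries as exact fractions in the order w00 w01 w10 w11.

0 -1 -1/2 -1

obs A: pose=(-4,6,N) → sL=8, sR=200/97, mL=-200/97, mR=-588/97
obs B: pose=(8,4,S) → sL=40/101, sR=200/289, mL=-200/289, mR=-25980/29189
sensor matrix S = [[8, 200/97], [40/101, 200/289]]; det S = 13363200/2831333
solve [mL_A; mL_B] = S·[w00; w01] and [mR_A; mR_B] = S·[w10; w11]:
  w00 = 0, w01 = -1, w10 = -1/2, w11 = -1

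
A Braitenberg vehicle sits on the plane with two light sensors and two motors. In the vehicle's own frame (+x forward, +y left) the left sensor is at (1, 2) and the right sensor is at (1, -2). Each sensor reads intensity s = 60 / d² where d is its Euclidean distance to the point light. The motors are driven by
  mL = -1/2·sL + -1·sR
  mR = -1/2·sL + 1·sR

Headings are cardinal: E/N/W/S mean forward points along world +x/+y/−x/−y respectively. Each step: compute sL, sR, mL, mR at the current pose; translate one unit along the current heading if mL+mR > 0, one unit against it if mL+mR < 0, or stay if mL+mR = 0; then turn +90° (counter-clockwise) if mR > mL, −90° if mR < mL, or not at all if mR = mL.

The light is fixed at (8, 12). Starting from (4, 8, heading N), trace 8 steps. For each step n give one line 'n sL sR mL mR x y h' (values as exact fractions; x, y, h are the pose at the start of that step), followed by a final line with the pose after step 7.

0 4/3 60/13 -206/39 154/39 4 8 N
1 30/37 30/17 -1365/629 855/629 4 7 W
2 60/37 60/61 -4050/2257 390/2257 5 7 S
3 15/2 3/2 -21/4 -9/4 5 8 E
4 4/3 60/13 -206/39 154/39 4 8 N
5 30/37 30/17 -1365/629 855/629 4 7 W
6 60/37 60/61 -4050/2257 390/2257 5 7 S
7 15/2 3/2 -21/4 -9/4 5 8 E
final 4 8 N

n=0: pose=(4,8,N); sL=4/3, sR=60/13; mL=-206/39, mR=154/39; mL+mR=-4/3 → advance -1; mR−mL=120/13 → turn +1·90°
n=1: pose=(4,7,W); sL=30/37, sR=30/17; mL=-1365/629, mR=855/629; mL+mR=-30/37 → advance -1; mR−mL=60/17 → turn +1·90°
n=2: pose=(5,7,S); sL=60/37, sR=60/61; mL=-4050/2257, mR=390/2257; mL+mR=-60/37 → advance -1; mR−mL=120/61 → turn +1·90°
n=3: pose=(5,8,E); sL=15/2, sR=3/2; mL=-21/4, mR=-9/4; mL+mR=-15/2 → advance -1; mR−mL=3 → turn +1·90°
n=4: pose=(4,8,N); sL=4/3, sR=60/13; mL=-206/39, mR=154/39; mL+mR=-4/3 → advance -1; mR−mL=120/13 → turn +1·90°
n=5: pose=(4,7,W); sL=30/37, sR=30/17; mL=-1365/629, mR=855/629; mL+mR=-30/37 → advance -1; mR−mL=60/17 → turn +1·90°
n=6: pose=(5,7,S); sL=60/37, sR=60/61; mL=-4050/2257, mR=390/2257; mL+mR=-60/37 → advance -1; mR−mL=120/61 → turn +1·90°
n=7: pose=(5,8,E); sL=15/2, sR=3/2; mL=-21/4, mR=-9/4; mL+mR=-15/2 → advance -1; mR−mL=3 → turn +1·90°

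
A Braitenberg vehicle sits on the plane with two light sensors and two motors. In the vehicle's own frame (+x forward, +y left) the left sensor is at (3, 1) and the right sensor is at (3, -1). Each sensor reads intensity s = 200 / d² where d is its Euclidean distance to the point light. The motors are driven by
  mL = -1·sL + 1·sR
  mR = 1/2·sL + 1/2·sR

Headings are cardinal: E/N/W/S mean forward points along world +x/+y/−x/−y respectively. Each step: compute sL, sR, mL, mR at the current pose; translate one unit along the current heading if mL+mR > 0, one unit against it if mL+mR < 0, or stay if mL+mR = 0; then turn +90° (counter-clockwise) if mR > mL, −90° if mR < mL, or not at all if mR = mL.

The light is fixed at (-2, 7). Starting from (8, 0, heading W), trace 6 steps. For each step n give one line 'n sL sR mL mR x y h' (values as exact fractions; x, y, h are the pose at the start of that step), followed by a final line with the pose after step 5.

0 200/113 40/17 1120/1921 3960/1921 8 0 W
1 1 50/41 9/41 91/82 7 0 S
2 200/193 8/9 -256/1737 1672/1737 7 -1 E
3 100/53 100/73 -2000/3869 6300/3869 8 -1 N
4 200/113 40/17 1120/1921 3960/1921 8 0 W
5 1 50/41 9/41 91/82 7 0 S
final 7 -1 E

n=0: pose=(8,0,W); sL=200/113, sR=40/17; mL=1120/1921, mR=3960/1921; mL+mR=5080/1921 → advance +1; mR−mL=2840/1921 → turn +1·90°
n=1: pose=(7,0,S); sL=1, sR=50/41; mL=9/41, mR=91/82; mL+mR=109/82 → advance +1; mR−mL=73/82 → turn +1·90°
n=2: pose=(7,-1,E); sL=200/193, sR=8/9; mL=-256/1737, mR=1672/1737; mL+mR=472/579 → advance +1; mR−mL=1928/1737 → turn +1·90°
n=3: pose=(8,-1,N); sL=100/53, sR=100/73; mL=-2000/3869, mR=6300/3869; mL+mR=4300/3869 → advance +1; mR−mL=8300/3869 → turn +1·90°
n=4: pose=(8,0,W); sL=200/113, sR=40/17; mL=1120/1921, mR=3960/1921; mL+mR=5080/1921 → advance +1; mR−mL=2840/1921 → turn +1·90°
n=5: pose=(7,0,S); sL=1, sR=50/41; mL=9/41, mR=91/82; mL+mR=109/82 → advance +1; mR−mL=73/82 → turn +1·90°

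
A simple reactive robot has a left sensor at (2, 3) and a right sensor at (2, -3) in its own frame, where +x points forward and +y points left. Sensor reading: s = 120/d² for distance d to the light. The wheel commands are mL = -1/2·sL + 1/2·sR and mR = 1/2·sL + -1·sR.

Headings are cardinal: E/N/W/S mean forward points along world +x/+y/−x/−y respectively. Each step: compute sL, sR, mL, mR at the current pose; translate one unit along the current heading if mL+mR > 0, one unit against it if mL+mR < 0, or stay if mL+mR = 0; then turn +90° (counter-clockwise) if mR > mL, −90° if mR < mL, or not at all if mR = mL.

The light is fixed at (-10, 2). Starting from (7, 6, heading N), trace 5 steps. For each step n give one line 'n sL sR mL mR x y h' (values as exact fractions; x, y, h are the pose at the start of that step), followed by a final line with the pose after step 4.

0 15/29 30/109 -765/6322 -105/6322 7 6 N
1 8/15 40/87 -16/435 -28/145 7 5 W
2 12/25 60/233 -648/5825 -102/5825 8 5 N
3 120/257 120/281 -1440/72217 -13980/72217 8 4 W
4 15/34 6/25 -171/1700 -33/1700 9 4 N
final 9 3 W

n=0: pose=(7,6,N); sL=15/29, sR=30/109; mL=-765/6322, mR=-105/6322; mL+mR=-15/109 → advance -1; mR−mL=330/3161 → turn +1·90°
n=1: pose=(7,5,W); sL=8/15, sR=40/87; mL=-16/435, mR=-28/145; mL+mR=-20/87 → advance -1; mR−mL=-68/435 → turn -1·90°
n=2: pose=(8,5,N); sL=12/25, sR=60/233; mL=-648/5825, mR=-102/5825; mL+mR=-30/233 → advance -1; mR−mL=546/5825 → turn +1·90°
n=3: pose=(8,4,W); sL=120/257, sR=120/281; mL=-1440/72217, mR=-13980/72217; mL+mR=-60/281 → advance -1; mR−mL=-12540/72217 → turn -1·90°
n=4: pose=(9,4,N); sL=15/34, sR=6/25; mL=-171/1700, mR=-33/1700; mL+mR=-3/25 → advance -1; mR−mL=69/850 → turn +1·90°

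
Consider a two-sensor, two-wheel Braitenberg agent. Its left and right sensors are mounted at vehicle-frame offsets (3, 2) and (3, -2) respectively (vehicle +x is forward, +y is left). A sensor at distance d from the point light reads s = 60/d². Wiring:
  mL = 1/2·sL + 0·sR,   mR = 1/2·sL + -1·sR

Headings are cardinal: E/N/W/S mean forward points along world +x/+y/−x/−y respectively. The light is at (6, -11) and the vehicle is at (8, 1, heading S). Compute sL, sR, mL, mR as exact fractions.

60/97 20/27 30/97 -1130/2619

left sensor world pos  = (10, -2); dL² = 97
right sensor world pos = (6, -2); dR² = 81
sL = 60/97 = 60/97
sR = 60/81 = 20/27
mL = 1/2·sL + 0·sR = 30/97
mR = 1/2·sL + -1·sR = -1130/2619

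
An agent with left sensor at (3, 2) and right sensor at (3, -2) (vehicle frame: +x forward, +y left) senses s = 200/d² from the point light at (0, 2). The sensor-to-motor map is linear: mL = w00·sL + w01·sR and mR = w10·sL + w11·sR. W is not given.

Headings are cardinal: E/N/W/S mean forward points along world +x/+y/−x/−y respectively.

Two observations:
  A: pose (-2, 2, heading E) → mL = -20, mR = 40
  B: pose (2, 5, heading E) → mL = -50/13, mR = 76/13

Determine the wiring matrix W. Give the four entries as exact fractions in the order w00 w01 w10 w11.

obs A: pose=(-2,2,E) → sL=40, sR=40, mL=-20, mR=40
obs B: pose=(2,5,E) → sL=4, sR=100/13, mL=-50/13, mR=76/13
sensor matrix S = [[40, 40], [4, 100/13]]; det S = 1920/13
solve [mL_A; mL_B] = S·[w00; w01] and [mR_A; mR_B] = S·[w10; w11]:
  w00 = 0, w01 = -1/2, w10 = 1/2, w11 = 1/2

0 -1/2 1/2 1/2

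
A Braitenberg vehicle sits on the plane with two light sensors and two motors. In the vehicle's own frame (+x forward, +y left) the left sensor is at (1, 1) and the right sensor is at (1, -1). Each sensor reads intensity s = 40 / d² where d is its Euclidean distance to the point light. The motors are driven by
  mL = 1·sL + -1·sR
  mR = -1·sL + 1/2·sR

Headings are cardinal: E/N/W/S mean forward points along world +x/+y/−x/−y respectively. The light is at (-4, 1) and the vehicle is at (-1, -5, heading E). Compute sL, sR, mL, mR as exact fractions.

left sensor world pos  = (0, -4); dL² = 41
right sensor world pos = (0, -6); dR² = 65
sL = 40/41 = 40/41
sR = 40/65 = 8/13
mL = 1·sL + -1·sR = 192/533
mR = -1·sL + 1/2·sR = -356/533

40/41 8/13 192/533 -356/533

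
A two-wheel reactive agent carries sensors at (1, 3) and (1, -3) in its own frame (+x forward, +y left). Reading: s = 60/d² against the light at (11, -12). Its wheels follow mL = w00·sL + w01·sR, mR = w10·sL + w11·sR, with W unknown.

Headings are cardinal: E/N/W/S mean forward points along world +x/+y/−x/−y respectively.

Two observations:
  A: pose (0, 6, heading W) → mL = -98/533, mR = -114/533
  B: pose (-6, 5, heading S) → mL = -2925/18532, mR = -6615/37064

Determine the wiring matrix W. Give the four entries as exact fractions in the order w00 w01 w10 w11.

obs A: pose=(0,6,W) → sL=20/123, sR=4/39, mL=-98/533, mR=-114/533
obs B: pose=(-6,5,S) → sL=15/113, sR=15/164, mL=-2925/18532, mR=-6615/37064
sensor matrix S = [[20/123, 4/39], [15/113, 15/164]]; det S = 3105/2469389
solve [mL_A; mL_B] = S·[w00; w01] and [mR_A; mR_B] = S·[w10; w11]:
  w00 = -1/2, w01 = -1, w10 = -1, w11 = -1/2

-1/2 -1 -1 -1/2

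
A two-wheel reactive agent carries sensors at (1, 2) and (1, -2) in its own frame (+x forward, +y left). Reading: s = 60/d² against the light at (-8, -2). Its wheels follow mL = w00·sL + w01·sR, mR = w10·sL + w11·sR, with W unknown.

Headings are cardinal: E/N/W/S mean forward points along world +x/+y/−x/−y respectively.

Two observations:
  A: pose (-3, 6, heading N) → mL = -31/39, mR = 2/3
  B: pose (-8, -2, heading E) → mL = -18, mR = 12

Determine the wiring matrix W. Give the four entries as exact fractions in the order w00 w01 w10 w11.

-1/2 -1 1 0

obs A: pose=(-3,6,N) → sL=2/3, sR=6/13, mL=-31/39, mR=2/3
obs B: pose=(-8,-2,E) → sL=12, sR=12, mL=-18, mR=12
sensor matrix S = [[2/3, 6/13], [12, 12]]; det S = 32/13
solve [mL_A; mL_B] = S·[w00; w01] and [mR_A; mR_B] = S·[w10; w11]:
  w00 = -1/2, w01 = -1, w10 = 1, w11 = 0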